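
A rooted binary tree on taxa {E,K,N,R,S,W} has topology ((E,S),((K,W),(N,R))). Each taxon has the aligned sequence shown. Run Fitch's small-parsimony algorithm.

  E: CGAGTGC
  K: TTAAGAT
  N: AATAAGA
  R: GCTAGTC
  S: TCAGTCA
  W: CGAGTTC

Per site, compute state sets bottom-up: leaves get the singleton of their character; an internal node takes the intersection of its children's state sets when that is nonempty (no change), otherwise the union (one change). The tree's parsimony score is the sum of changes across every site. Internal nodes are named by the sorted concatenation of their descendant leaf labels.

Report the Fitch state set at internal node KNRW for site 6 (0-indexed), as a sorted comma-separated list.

ES@0: {C} ∪ {T} = {C,T} (union, +1)
KW@0: {T} ∪ {C} = {C,T} (union, +1)
NR@0: {A} ∪ {G} = {A,G} (union, +1)
KNRW@0: {C,T} ∪ {A,G} = {A,C,G,T} (union, +1)
EKNRSW@0: {C,T} ∩ {A,C,G,T} = {C,T} (intersection, +0)
ES@1: {G} ∪ {C} = {C,G} (union, +1)
KW@1: {T} ∪ {G} = {G,T} (union, +1)
NR@1: {A} ∪ {C} = {A,C} (union, +1)
KNRW@1: {G,T} ∪ {A,C} = {A,C,G,T} (union, +1)
EKNRSW@1: {C,G} ∩ {A,C,G,T} = {C,G} (intersection, +0)
ES@2: {A} ∩ {A} = {A} (intersection, +0)
KW@2: {A} ∩ {A} = {A} (intersection, +0)
NR@2: {T} ∩ {T} = {T} (intersection, +0)
KNRW@2: {A} ∪ {T} = {A,T} (union, +1)
EKNRSW@2: {A} ∩ {A,T} = {A} (intersection, +0)
ES@3: {G} ∩ {G} = {G} (intersection, +0)
KW@3: {A} ∪ {G} = {A,G} (union, +1)
NR@3: {A} ∩ {A} = {A} (intersection, +0)
KNRW@3: {A,G} ∩ {A} = {A} (intersection, +0)
EKNRSW@3: {G} ∪ {A} = {A,G} (union, +1)
ES@4: {T} ∩ {T} = {T} (intersection, +0)
KW@4: {G} ∪ {T} = {G,T} (union, +1)
NR@4: {A} ∪ {G} = {A,G} (union, +1)
KNRW@4: {G,T} ∩ {A,G} = {G} (intersection, +0)
EKNRSW@4: {T} ∪ {G} = {G,T} (union, +1)
ES@5: {G} ∪ {C} = {C,G} (union, +1)
KW@5: {A} ∪ {T} = {A,T} (union, +1)
NR@5: {G} ∪ {T} = {G,T} (union, +1)
KNRW@5: {A,T} ∩ {G,T} = {T} (intersection, +0)
EKNRSW@5: {C,G} ∪ {T} = {C,G,T} (union, +1)
ES@6: {C} ∪ {A} = {A,C} (union, +1)
KW@6: {T} ∪ {C} = {C,T} (union, +1)
NR@6: {A} ∪ {C} = {A,C} (union, +1)
KNRW@6: {C,T} ∩ {A,C} = {C} (intersection, +0)
EKNRSW@6: {A,C} ∩ {C} = {C} (intersection, +0)
per-site changes: [4, 4, 1, 2, 3, 4, 3]; total = 21

C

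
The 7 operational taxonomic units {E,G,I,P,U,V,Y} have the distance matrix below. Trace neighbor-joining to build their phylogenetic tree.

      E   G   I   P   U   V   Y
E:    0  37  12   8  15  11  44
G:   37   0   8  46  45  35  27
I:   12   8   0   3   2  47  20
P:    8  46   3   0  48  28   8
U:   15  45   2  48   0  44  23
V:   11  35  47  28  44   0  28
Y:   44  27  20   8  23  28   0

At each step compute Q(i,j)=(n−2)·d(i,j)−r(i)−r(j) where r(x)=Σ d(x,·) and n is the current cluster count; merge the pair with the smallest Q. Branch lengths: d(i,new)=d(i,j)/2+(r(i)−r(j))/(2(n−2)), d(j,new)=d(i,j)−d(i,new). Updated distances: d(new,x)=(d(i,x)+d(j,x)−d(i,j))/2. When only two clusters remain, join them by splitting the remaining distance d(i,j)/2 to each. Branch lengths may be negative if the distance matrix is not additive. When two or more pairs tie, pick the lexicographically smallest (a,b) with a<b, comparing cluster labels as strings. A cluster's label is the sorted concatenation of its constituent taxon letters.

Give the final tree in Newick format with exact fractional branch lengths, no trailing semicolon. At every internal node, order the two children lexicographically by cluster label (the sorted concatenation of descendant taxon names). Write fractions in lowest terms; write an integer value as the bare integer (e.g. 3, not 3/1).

((((E:-11/10,V:121/10):75/8,(P:41/8,Y:23/8):65/8):37/8,G:145/8):59/16,(I:-55/6,U:67/6):59/16)

iteration 1: select E,V (d=11, Q=-265); attach at lengths (-11/10, 121/10); label the merged cluster EV
  updated: d(EV,G)=61/2, d(EV,I)=24, d(EV,P)=25/2, d(EV,U)=24, d(EV,Y)=61/2
iteration 2: select P,Y (d=8, Q=-194); attach at lengths (41/8, 23/8); label the merged cluster PY
  updated: d(EV,PY)=35/2, d(G,PY)=65/2, d(I,PY)=15/2, d(PY,U)=63/2
iteration 3: select I,U (d=2, Q=-138); attach at lengths (-55/6, 67/6); label the merged cluster IU
  updated: d(EV,IU)=23, d(G,IU)=51/2, d(IU,PY)=37/2
iteration 4: select EV,PY (d=35/2, Q=-209/2); attach at lengths (75/8, 65/8); label the merged cluster EPVY
  updated: d(EPVY,G)=91/4, d(EPVY,IU)=12
iteration 5: select EPVY,G (d=91/4, Q=-241/4); attach at lengths (37/8, 145/8); label the merged cluster EGPVY
  updated: d(EGPVY,IU)=59/8
iteration 6: select EGPVY,IU (d=59/8); attach at lengths (59/16, 59/16); label the merged cluster EGIPUVY
final tree: ((((E:-11/10,V:121/10):75/8,(P:41/8,Y:23/8):65/8):37/8,G:145/8):59/16,(I:-55/6,U:67/6):59/16)
total length: 549/8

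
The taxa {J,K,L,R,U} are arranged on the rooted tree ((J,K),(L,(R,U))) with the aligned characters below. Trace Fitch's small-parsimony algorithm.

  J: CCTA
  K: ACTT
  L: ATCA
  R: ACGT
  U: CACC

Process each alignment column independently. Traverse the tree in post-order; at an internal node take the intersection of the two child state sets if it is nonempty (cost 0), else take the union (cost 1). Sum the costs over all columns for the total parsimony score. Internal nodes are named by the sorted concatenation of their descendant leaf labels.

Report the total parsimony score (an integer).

9

[col 0] JK: children J:{C}, K:{A} ∪→ {A,C}; cost 1
[col 0] RU: children R:{A}, U:{C} ∪→ {A,C}; cost 1
[col 0] LRU: children L:{A}, RU:{A,C} ∩→ {A}; cost 0
[col 0] JKLRU: children JK:{A,C}, LRU:{A} ∩→ {A}; cost 0
[col 1] JK: children J:{C}, K:{C} ∩→ {C}; cost 0
[col 1] RU: children R:{C}, U:{A} ∪→ {A,C}; cost 1
[col 1] LRU: children L:{T}, RU:{A,C} ∪→ {A,C,T}; cost 1
[col 1] JKLRU: children JK:{C}, LRU:{A,C,T} ∩→ {C}; cost 0
[col 2] JK: children J:{T}, K:{T} ∩→ {T}; cost 0
[col 2] RU: children R:{G}, U:{C} ∪→ {C,G}; cost 1
[col 2] LRU: children L:{C}, RU:{C,G} ∩→ {C}; cost 0
[col 2] JKLRU: children JK:{T}, LRU:{C} ∪→ {C,T}; cost 1
[col 3] JK: children J:{A}, K:{T} ∪→ {A,T}; cost 1
[col 3] RU: children R:{T}, U:{C} ∪→ {C,T}; cost 1
[col 3] LRU: children L:{A}, RU:{C,T} ∪→ {A,C,T}; cost 1
[col 3] JKLRU: children JK:{A,T}, LRU:{A,C,T} ∩→ {A,T}; cost 0
per-site changes: [2, 2, 2, 3]; total = 9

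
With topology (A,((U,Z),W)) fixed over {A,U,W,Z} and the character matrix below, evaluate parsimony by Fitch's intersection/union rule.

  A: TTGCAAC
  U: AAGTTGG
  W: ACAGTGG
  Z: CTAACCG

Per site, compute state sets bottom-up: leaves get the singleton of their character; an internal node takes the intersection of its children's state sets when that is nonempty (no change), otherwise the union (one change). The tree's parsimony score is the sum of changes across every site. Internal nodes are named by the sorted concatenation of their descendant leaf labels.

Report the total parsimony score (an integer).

14

[col 0] UZ: children U:{A}, Z:{C} ∪→ {A,C}; cost 1
[col 0] UWZ: children UZ:{A,C}, W:{A} ∩→ {A}; cost 0
[col 0] AUWZ: children A:{T}, UWZ:{A} ∪→ {A,T}; cost 1
[col 1] UZ: children U:{A}, Z:{T} ∪→ {A,T}; cost 1
[col 1] UWZ: children UZ:{A,T}, W:{C} ∪→ {A,C,T}; cost 1
[col 1] AUWZ: children A:{T}, UWZ:{A,C,T} ∩→ {T}; cost 0
[col 2] UZ: children U:{G}, Z:{A} ∪→ {A,G}; cost 1
[col 2] UWZ: children UZ:{A,G}, W:{A} ∩→ {A}; cost 0
[col 2] AUWZ: children A:{G}, UWZ:{A} ∪→ {A,G}; cost 1
[col 3] UZ: children U:{T}, Z:{A} ∪→ {A,T}; cost 1
[col 3] UWZ: children UZ:{A,T}, W:{G} ∪→ {A,G,T}; cost 1
[col 3] AUWZ: children A:{C}, UWZ:{A,G,T} ∪→ {A,C,G,T}; cost 1
[col 4] UZ: children U:{T}, Z:{C} ∪→ {C,T}; cost 1
[col 4] UWZ: children UZ:{C,T}, W:{T} ∩→ {T}; cost 0
[col 4] AUWZ: children A:{A}, UWZ:{T} ∪→ {A,T}; cost 1
[col 5] UZ: children U:{G}, Z:{C} ∪→ {C,G}; cost 1
[col 5] UWZ: children UZ:{C,G}, W:{G} ∩→ {G}; cost 0
[col 5] AUWZ: children A:{A}, UWZ:{G} ∪→ {A,G}; cost 1
[col 6] UZ: children U:{G}, Z:{G} ∩→ {G}; cost 0
[col 6] UWZ: children UZ:{G}, W:{G} ∩→ {G}; cost 0
[col 6] AUWZ: children A:{C}, UWZ:{G} ∪→ {C,G}; cost 1
per-site changes: [2, 2, 2, 3, 2, 2, 1]; total = 14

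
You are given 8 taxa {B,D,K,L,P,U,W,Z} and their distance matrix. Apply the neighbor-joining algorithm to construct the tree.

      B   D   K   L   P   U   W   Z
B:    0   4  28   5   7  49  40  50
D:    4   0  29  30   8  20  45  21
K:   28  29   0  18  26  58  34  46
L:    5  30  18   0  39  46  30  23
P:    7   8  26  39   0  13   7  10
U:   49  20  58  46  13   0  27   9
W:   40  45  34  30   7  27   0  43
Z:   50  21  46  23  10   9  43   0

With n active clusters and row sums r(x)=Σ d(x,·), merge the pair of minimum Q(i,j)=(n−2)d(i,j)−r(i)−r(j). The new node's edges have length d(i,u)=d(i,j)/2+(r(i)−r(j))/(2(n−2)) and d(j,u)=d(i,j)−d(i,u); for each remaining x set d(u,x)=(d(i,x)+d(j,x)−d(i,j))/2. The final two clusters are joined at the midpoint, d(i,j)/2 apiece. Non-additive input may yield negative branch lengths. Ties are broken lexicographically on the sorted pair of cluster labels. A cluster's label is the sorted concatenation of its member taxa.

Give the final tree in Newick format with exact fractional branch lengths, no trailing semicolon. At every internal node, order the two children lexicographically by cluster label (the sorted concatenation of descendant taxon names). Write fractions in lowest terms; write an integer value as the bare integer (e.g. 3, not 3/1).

1. join U+Z (d=9, Q=-370) ⇒ UZ; edges |U|=37/6, |Z|=17/6
  updated: d(B,UZ)=45, d(D,UZ)=16, d(K,UZ)=95/2, d(L,UZ)=30, d(P,UZ)=7, d(UZ,W)=61/2
2. join B+L (d=5, Q=-256) ⇒ BL; edges |B|=1/5, |L|=24/5
  updated: d(BL,D)=29/2, d(BL,K)=41/2, d(BL,P)=41/2, d(BL,UZ)=35, d(BL,W)=65/2
3. join BL+K (d=41/2, Q=-198) ⇒ BKL; edges |BL|=6, |K|=29/2
  updated: d(BKL,D)=23/2, d(BKL,P)=13, d(BKL,UZ)=31, d(BKL,W)=23
4. join BKL+D (d=23/2, Q=-249/2) ⇒ BDKL; edges |BKL|=65/12, |D|=73/12
  updated: d(BDKL,P)=19/4, d(BDKL,UZ)=71/4, d(BDKL,W)=113/4
5. join BDKL+UZ (d=71/4, Q=-141/2) ⇒ BDKLUZ; edges |BDKL|=31/4, |UZ|=10
  updated: d(BDKLUZ,P)=-3, d(BDKLUZ,W)=41/2
6. join BDKLUZ+P (d=-3, Q=-49/2) ⇒ BDKLPUZ; edges |BDKLUZ|=21/4, |P|=-33/4
  updated: d(BDKLPUZ,W)=61/4
7. join BDKLPUZ+W (d=61/4) ⇒ BDKLPUWZ; edges |BDKLPUZ|=61/8, |W|=61/8
final tree: ((((((B:1/5,L:24/5):6,K:29/2):65/12,D:73/12):31/4,(U:37/6,Z:17/6):10):21/4,P:-33/4):61/8,W:61/8)
total length: 76

((((((B:1/5,L:24/5):6,K:29/2):65/12,D:73/12):31/4,(U:37/6,Z:17/6):10):21/4,P:-33/4):61/8,W:61/8)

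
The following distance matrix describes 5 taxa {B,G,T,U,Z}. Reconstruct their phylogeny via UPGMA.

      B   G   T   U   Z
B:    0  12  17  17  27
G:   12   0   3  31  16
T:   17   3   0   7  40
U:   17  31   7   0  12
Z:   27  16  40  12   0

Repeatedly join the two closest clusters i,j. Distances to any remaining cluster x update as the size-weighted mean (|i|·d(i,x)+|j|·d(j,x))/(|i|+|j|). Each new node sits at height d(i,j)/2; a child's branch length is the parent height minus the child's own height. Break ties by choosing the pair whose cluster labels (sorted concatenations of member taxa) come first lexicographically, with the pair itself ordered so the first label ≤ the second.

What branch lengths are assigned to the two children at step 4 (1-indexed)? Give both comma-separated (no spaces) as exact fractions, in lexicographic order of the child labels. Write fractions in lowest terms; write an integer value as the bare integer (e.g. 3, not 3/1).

17/4,11/2

1. join G+T (d=3) ⇒ GT; edges |G|=3/2, |T|=3/2
  updated: d(B,GT)=29/2, d(GT,U)=19, d(GT,Z)=28
2. join U+Z (d=12) ⇒ UZ; edges |U|=6, |Z|=6
  updated: d(B,UZ)=22, d(GT,UZ)=47/2
3. join B+GT (d=29/2) ⇒ BGT; edges |B|=29/4, |GT|=23/4
  updated: d(BGT,UZ)=23
4. join BGT+UZ (d=23) ⇒ BGTUZ; edges |BGT|=17/4, |UZ|=11/2
final tree: ((B:29/4,(G:3/2,T:3/2):23/4):17/4,(U:6,Z:6):11/2)
total length: 151/4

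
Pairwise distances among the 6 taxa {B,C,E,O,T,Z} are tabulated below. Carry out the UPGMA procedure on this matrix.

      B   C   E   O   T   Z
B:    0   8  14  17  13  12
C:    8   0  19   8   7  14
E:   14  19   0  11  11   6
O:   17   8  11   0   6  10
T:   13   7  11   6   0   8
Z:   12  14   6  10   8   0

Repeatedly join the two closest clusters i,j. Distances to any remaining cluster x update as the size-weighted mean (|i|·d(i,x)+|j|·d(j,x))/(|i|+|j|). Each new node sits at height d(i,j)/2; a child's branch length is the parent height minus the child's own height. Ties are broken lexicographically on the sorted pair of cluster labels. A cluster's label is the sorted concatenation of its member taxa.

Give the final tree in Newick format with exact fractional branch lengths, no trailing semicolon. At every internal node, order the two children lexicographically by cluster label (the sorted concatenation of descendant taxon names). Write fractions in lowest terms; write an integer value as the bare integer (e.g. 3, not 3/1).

step 1: merge (E,Z) at d=6; branch lengths E→3, Z→3; new cluster EZ
  updated: d(B,EZ)=13, d(C,EZ)=33/2, d(EZ,O)=21/2, d(EZ,T)=19/2
step 2: merge (O,T) at d=6; branch lengths O→3, T→3; new cluster OT
  updated: d(B,OT)=15, d(C,OT)=15/2, d(EZ,OT)=10
step 3: merge (C,OT) at d=15/2; branch lengths C→15/4, OT→3/4; new cluster COT
  updated: d(B,COT)=38/3, d(COT,EZ)=73/6
step 4: merge (COT,EZ) at d=73/6; branch lengths COT→7/3, EZ→37/12; new cluster CEOTZ
  updated: d(B,CEOTZ)=64/5
step 5: merge (B,CEOTZ) at d=64/5; branch lengths B→32/5, CEOTZ→19/60; new cluster BCEOTZ
final tree: (B:32/5,((C:15/4,(O:3,T:3):3/4):7/3,(E:3,Z:3):37/12):19/60)
total length: 859/30

(B:32/5,((C:15/4,(O:3,T:3):3/4):7/3,(E:3,Z:3):37/12):19/60)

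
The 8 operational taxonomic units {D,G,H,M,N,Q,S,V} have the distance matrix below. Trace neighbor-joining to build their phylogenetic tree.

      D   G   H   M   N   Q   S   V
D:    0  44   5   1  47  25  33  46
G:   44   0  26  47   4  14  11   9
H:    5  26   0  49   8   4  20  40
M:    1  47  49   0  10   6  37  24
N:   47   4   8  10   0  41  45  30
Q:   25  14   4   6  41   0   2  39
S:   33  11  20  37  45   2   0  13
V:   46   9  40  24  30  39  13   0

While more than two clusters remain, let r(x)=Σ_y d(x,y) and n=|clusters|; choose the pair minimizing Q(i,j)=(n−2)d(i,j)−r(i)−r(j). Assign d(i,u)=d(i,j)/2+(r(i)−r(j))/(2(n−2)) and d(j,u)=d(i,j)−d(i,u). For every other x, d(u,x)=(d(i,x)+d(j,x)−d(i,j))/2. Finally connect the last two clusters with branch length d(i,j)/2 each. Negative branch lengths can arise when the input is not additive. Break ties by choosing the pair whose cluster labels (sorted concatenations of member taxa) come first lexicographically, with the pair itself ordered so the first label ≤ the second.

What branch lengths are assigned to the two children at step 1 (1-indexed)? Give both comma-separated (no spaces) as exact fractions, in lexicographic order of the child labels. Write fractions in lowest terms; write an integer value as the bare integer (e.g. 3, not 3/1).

step 1: merge (D,M) at d=1, Q=-369; branch lengths D→11/4, M→-7/4; new cluster DM
  updated: d(DM,G)=45, d(DM,H)=53/2, d(DM,N)=28, d(DM,Q)=15, d(DM,S)=69/2, d(DM,V)=69/2
step 2: merge (G,N) at d=4, Q=-245; branch lengths G→-27/10, N→67/10; new cluster GN
  updated: d(DM,GN)=69/2, d(GN,H)=15, d(GN,Q)=51/2, d(GN,S)=26, d(GN,V)=35/2
step 3: merge (GN,V) at d=35/2, Q=-385/2; branch lengths GN→89/16, V→191/16; new cluster GNV
  updated: d(DM,GNV)=103/4, d(GNV,H)=75/4, d(GNV,Q)=47/2, d(GNV,S)=43/4
step 4: merge (GNV,S) at d=43/4, Q=-455/4; branch lengths GNV→175/24, S→83/24; new cluster GNSV
  updated: d(DM,GNSV)=99/4, d(GNSV,H)=14, d(GNSV,Q)=59/8
step 5: merge (DM,GNSV) at d=99/4, Q=-503/8; branch lengths DM→557/32, GNSV→235/32; new cluster DGMNSV
  updated: d(DGMNSV,H)=63/8, d(DGMNSV,Q)=-19/16
step 6: merge (DGMNSV,H) at d=63/8, Q=-171/16; branch lengths DGMNSV→43/32, H→209/32; new cluster DGHMNSV
  updated: d(DGHMNSV,Q)=-81/32
step 7: merge (DGHMNSV,Q) at d=-81/32; branch lengths DGHMNSV→-81/64, Q→-81/64; new cluster DGHMNQSV
final tree: ((((D:11/4,M:-7/4):557/32,(((G:-27/10,N:67/10):89/16,V:191/16):175/24,S:83/24):235/32):43/32,H:209/32):-81/64,Q:-81/64)
total length: 2027/32

11/4,-7/4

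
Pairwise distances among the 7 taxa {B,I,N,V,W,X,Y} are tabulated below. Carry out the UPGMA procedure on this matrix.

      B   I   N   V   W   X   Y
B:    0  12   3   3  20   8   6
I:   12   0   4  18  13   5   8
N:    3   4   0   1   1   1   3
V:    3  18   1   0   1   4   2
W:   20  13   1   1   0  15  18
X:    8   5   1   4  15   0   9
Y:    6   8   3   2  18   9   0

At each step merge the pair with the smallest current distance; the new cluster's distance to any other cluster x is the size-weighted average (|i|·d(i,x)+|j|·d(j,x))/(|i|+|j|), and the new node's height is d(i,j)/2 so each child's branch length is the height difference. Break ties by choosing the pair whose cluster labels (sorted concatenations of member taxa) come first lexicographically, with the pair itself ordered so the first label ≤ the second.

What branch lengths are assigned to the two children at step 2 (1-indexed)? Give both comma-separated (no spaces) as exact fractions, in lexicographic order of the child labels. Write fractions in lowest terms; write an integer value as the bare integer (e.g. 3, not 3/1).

iteration 1: select N,V (d=1); attach at lengths (1/2, 1/2); label the merged cluster NV
  updated: d(B,NV)=3, d(I,NV)=11, d(NV,W)=1, d(NV,X)=5/2, d(NV,Y)=5/2
iteration 2: select NV,W (d=1); attach at lengths (0, 1/2); label the merged cluster NVW
  updated: d(B,NVW)=26/3, d(I,NVW)=35/3, d(NVW,X)=20/3, d(NVW,Y)=23/3
iteration 3: select I,X (d=5); attach at lengths (5/2, 5/2); label the merged cluster IX
  updated: d(B,IX)=10, d(IX,NVW)=55/6, d(IX,Y)=17/2
iteration 4: select B,Y (d=6); attach at lengths (3, 3); label the merged cluster BY
  updated: d(BY,IX)=37/4, d(BY,NVW)=49/6
iteration 5: select BY,NVW (d=49/6); attach at lengths (13/12, 43/12); label the merged cluster BNVWY
  updated: d(BNVWY,IX)=46/5
iteration 6: select BNVWY,IX (d=46/5); attach at lengths (31/60, 21/10); label the merged cluster BINVWXY
final tree: (((B:3,Y:3):13/12,((N:1/2,V:1/2):0,W:1/2):43/12):31/60,(I:5/2,X:5/2):21/10)
total length: 1187/60

0,1/2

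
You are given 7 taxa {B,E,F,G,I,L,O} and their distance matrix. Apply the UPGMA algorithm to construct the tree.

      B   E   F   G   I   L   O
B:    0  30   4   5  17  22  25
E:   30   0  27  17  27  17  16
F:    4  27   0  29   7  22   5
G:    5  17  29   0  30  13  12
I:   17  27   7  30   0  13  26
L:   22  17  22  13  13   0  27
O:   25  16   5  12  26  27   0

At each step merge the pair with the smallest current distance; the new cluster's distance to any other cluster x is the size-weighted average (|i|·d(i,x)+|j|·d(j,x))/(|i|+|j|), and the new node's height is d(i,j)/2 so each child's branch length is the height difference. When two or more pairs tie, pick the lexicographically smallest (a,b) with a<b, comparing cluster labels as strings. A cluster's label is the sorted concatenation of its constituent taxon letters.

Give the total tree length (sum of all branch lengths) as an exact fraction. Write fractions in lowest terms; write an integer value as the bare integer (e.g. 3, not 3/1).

iteration 1: select B,F (d=4); attach at lengths (2, 2); label the merged cluster BF
  updated: d(BF,E)=57/2, d(BF,G)=17, d(BF,I)=12, d(BF,L)=22, d(BF,O)=15
iteration 2: select BF,I (d=12); attach at lengths (4, 6); label the merged cluster BFI
  updated: d(BFI,E)=28, d(BFI,G)=64/3, d(BFI,L)=19, d(BFI,O)=56/3
iteration 3: select G,O (d=12); attach at lengths (6, 6); label the merged cluster GO
  updated: d(BFI,GO)=20, d(E,GO)=33/2, d(GO,L)=20
iteration 4: select E,GO (d=33/2); attach at lengths (33/4, 9/4); label the merged cluster EGO
  updated: d(BFI,EGO)=68/3, d(EGO,L)=19
iteration 5: select BFI,L (d=19); attach at lengths (7/2, 19/2); label the merged cluster BFIL
  updated: d(BFIL,EGO)=87/4
iteration 6: select BFIL,EGO (d=87/4); attach at lengths (11/8, 21/8); label the merged cluster BEFGILO
final tree: ((((B:2,F:2):4,I:6):7/2,L:19/2):11/8,(E:33/4,(G:6,O:6):9/4):21/8)
total length: 107/2

107/2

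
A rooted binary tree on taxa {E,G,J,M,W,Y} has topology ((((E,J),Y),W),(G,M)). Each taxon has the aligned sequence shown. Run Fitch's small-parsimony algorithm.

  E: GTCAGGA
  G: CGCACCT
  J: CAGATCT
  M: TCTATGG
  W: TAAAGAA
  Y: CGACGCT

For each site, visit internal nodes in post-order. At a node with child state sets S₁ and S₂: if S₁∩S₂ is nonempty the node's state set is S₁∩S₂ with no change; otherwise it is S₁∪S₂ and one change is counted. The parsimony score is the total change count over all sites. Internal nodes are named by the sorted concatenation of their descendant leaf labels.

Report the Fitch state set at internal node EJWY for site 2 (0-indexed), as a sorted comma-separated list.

A

site 0, node EJ: E={G} ∪ J={C} → {C,G} (+1)
site 0, node EJY: EJ={C,G} ∩ Y={C} → {C} (+0)
site 0, node EJWY: EJY={C} ∪ W={T} → {C,T} (+1)
site 0, node GM: G={C} ∪ M={T} → {C,T} (+1)
site 0, node EGJMWY: EJWY={C,T} ∩ GM={C,T} → {C,T} (+0)
site 1, node EJ: E={T} ∪ J={A} → {A,T} (+1)
site 1, node EJY: EJ={A,T} ∪ Y={G} → {A,G,T} (+1)
site 1, node EJWY: EJY={A,G,T} ∩ W={A} → {A} (+0)
site 1, node GM: G={G} ∪ M={C} → {C,G} (+1)
site 1, node EGJMWY: EJWY={A} ∪ GM={C,G} → {A,C,G} (+1)
site 2, node EJ: E={C} ∪ J={G} → {C,G} (+1)
site 2, node EJY: EJ={C,G} ∪ Y={A} → {A,C,G} (+1)
site 2, node EJWY: EJY={A,C,G} ∩ W={A} → {A} (+0)
site 2, node GM: G={C} ∪ M={T} → {C,T} (+1)
site 2, node EGJMWY: EJWY={A} ∪ GM={C,T} → {A,C,T} (+1)
site 3, node EJ: E={A} ∩ J={A} → {A} (+0)
site 3, node EJY: EJ={A} ∪ Y={C} → {A,C} (+1)
site 3, node EJWY: EJY={A,C} ∩ W={A} → {A} (+0)
site 3, node GM: G={A} ∩ M={A} → {A} (+0)
site 3, node EGJMWY: EJWY={A} ∩ GM={A} → {A} (+0)
site 4, node EJ: E={G} ∪ J={T} → {G,T} (+1)
site 4, node EJY: EJ={G,T} ∩ Y={G} → {G} (+0)
site 4, node EJWY: EJY={G} ∩ W={G} → {G} (+0)
site 4, node GM: G={C} ∪ M={T} → {C,T} (+1)
site 4, node EGJMWY: EJWY={G} ∪ GM={C,T} → {C,G,T} (+1)
site 5, node EJ: E={G} ∪ J={C} → {C,G} (+1)
site 5, node EJY: EJ={C,G} ∩ Y={C} → {C} (+0)
site 5, node EJWY: EJY={C} ∪ W={A} → {A,C} (+1)
site 5, node GM: G={C} ∪ M={G} → {C,G} (+1)
site 5, node EGJMWY: EJWY={A,C} ∩ GM={C,G} → {C} (+0)
site 6, node EJ: E={A} ∪ J={T} → {A,T} (+1)
site 6, node EJY: EJ={A,T} ∩ Y={T} → {T} (+0)
site 6, node EJWY: EJY={T} ∪ W={A} → {A,T} (+1)
site 6, node GM: G={T} ∪ M={G} → {G,T} (+1)
site 6, node EGJMWY: EJWY={A,T} ∩ GM={G,T} → {T} (+0)
per-site changes: [3, 4, 4, 1, 3, 3, 3]; total = 21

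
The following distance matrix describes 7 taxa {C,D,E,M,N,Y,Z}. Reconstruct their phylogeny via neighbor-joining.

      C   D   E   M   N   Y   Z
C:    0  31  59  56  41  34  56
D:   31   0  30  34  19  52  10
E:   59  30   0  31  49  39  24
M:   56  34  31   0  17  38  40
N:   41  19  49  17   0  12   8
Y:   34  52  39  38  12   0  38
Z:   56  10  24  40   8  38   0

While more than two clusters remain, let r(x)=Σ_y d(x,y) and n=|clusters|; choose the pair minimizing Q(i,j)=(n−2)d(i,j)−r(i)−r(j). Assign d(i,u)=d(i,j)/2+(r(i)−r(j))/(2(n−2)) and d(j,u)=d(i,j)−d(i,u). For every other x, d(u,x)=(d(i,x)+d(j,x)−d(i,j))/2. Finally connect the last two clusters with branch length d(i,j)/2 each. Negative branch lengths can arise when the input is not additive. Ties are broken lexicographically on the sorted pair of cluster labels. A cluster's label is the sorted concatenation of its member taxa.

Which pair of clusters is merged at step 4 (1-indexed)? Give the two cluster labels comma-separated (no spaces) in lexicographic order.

CNY,EM

1. join C+Y (d=34, Q=-320) ⇒ CY; edges |C|=117/5, |Y|=53/5
  updated: d(CY,D)=49/2, d(CY,E)=32, d(CY,M)=30, d(CY,N)=19/2, d(CY,Z)=30
2. join E+M (d=31, Q=-194) ⇒ EM; edges |E|=69/4, |M|=55/4
  updated: d(CY,EM)=31/2, d(D,EM)=33/2, d(EM,N)=35/2, d(EM,Z)=33/2
3. join CY+N (d=19/2, Q=-105) ⇒ CNY; edges |CY|=9, |N|=1/2
  updated: d(CNY,D)=17, d(CNY,EM)=47/4, d(CNY,Z)=57/4
4. join CNY+EM (d=47/4, Q=-257/4) ⇒ CEMNY; edges |CNY|=87/16, |EM|=101/16
  updated: d(CEMNY,D)=87/8, d(CEMNY,Z)=19/2
5. join CEMNY+D (d=87/8, Q=-243/8) ⇒ CDEMNY; edges |CEMNY|=83/16, |D|=91/16
  updated: d(CDEMNY,Z)=69/16
6. join CDEMNY+Z (d=69/16) ⇒ CDEMNYZ; edges |CDEMNY|=69/32, |Z|=69/32
final tree: (((((C:117/5,Y:53/5):9,N:1/2):87/16,(E:69/4,M:55/4):101/16):83/16,D:91/16):69/32,Z:69/32)
total length: 1623/16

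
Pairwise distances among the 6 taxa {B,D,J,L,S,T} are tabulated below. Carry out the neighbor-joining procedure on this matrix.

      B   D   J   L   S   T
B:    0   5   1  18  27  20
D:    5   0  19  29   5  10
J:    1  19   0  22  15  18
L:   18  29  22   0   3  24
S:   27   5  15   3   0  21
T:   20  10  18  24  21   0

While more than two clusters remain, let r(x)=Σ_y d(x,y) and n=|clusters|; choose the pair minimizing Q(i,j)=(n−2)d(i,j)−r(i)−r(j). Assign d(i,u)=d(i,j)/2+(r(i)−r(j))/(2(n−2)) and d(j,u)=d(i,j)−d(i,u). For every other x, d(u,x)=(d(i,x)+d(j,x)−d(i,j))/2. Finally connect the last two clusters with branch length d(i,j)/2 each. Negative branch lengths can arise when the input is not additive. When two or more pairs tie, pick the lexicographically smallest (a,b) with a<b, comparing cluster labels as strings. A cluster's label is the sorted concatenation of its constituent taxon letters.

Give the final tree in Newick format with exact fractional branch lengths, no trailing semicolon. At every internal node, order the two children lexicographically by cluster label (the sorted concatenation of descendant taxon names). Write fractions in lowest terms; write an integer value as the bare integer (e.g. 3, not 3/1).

((((B:-5/6,J:11/6):61/8,(L:37/8,S:-13/8):87/8):19/8,D:15/8):65/16,T:65/16)

step 1: merge (L,S) at d=3, Q=-155; branch lengths L→37/8, S→-13/8; new cluster LS
  updated: d(B,LS)=21, d(D,LS)=31/2, d(J,LS)=17, d(LS,T)=21
step 2: merge (B,J) at d=1, Q=-99; branch lengths B→-5/6, J→11/6; new cluster BJ
  updated: d(BJ,D)=23/2, d(BJ,LS)=37/2, d(BJ,T)=37/2
step 3: merge (BJ,LS) at d=37/2, Q=-133/2; branch lengths BJ→61/8, LS→87/8; new cluster BJLS
  updated: d(BJLS,D)=17/4, d(BJLS,T)=21/2
step 4: merge (BJLS,D) at d=17/4, Q=-99/4; branch lengths BJLS→19/8, D→15/8; new cluster BDJLS
  updated: d(BDJLS,T)=65/8
step 5: merge (BDJLS,T) at d=65/8; branch lengths BDJLS→65/16, T→65/16; new cluster BDJLST
final tree: ((((B:-5/6,J:11/6):61/8,(L:37/8,S:-13/8):87/8):19/8,D:15/8):65/16,T:65/16)
total length: 279/8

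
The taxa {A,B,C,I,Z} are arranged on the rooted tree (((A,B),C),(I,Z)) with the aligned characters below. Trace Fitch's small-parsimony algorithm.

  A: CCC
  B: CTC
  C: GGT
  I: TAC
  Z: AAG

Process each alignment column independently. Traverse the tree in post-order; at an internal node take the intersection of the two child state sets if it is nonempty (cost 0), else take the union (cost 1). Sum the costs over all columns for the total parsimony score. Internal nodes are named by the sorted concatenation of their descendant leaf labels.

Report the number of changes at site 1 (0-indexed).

3

site 0, node AB: A={C} ∩ B={C} → {C} (+0)
site 0, node ABC: AB={C} ∪ C={G} → {C,G} (+1)
site 0, node IZ: I={T} ∪ Z={A} → {A,T} (+1)
site 0, node ABCIZ: ABC={C,G} ∪ IZ={A,T} → {A,C,G,T} (+1)
site 1, node AB: A={C} ∪ B={T} → {C,T} (+1)
site 1, node ABC: AB={C,T} ∪ C={G} → {C,G,T} (+1)
site 1, node IZ: I={A} ∩ Z={A} → {A} (+0)
site 1, node ABCIZ: ABC={C,G,T} ∪ IZ={A} → {A,C,G,T} (+1)
site 2, node AB: A={C} ∩ B={C} → {C} (+0)
site 2, node ABC: AB={C} ∪ C={T} → {C,T} (+1)
site 2, node IZ: I={C} ∪ Z={G} → {C,G} (+1)
site 2, node ABCIZ: ABC={C,T} ∩ IZ={C,G} → {C} (+0)
per-site changes: [3, 3, 2]; total = 8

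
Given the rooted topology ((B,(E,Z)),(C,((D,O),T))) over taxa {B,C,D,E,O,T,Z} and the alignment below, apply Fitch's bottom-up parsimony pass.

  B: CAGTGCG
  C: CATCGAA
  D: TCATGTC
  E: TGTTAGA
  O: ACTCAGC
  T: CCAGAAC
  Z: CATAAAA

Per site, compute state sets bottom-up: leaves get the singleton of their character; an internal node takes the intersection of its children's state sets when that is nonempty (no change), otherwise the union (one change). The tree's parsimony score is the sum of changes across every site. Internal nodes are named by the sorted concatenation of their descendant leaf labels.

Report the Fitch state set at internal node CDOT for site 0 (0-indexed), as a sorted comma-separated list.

EZ@0: {T} ∪ {C} = {C,T} (union, +1)
BEZ@0: {C} ∩ {C,T} = {C} (intersection, +0)
DO@0: {T} ∪ {A} = {A,T} (union, +1)
DOT@0: {A,T} ∪ {C} = {A,C,T} (union, +1)
CDOT@0: {C} ∩ {A,C,T} = {C} (intersection, +0)
BCDEOTZ@0: {C} ∩ {C} = {C} (intersection, +0)
EZ@1: {G} ∪ {A} = {A,G} (union, +1)
BEZ@1: {A} ∩ {A,G} = {A} (intersection, +0)
DO@1: {C} ∩ {C} = {C} (intersection, +0)
DOT@1: {C} ∩ {C} = {C} (intersection, +0)
CDOT@1: {A} ∪ {C} = {A,C} (union, +1)
BCDEOTZ@1: {A} ∩ {A,C} = {A} (intersection, +0)
EZ@2: {T} ∩ {T} = {T} (intersection, +0)
BEZ@2: {G} ∪ {T} = {G,T} (union, +1)
DO@2: {A} ∪ {T} = {A,T} (union, +1)
DOT@2: {A,T} ∩ {A} = {A} (intersection, +0)
CDOT@2: {T} ∪ {A} = {A,T} (union, +1)
BCDEOTZ@2: {G,T} ∩ {A,T} = {T} (intersection, +0)
EZ@3: {T} ∪ {A} = {A,T} (union, +1)
BEZ@3: {T} ∩ {A,T} = {T} (intersection, +0)
DO@3: {T} ∪ {C} = {C,T} (union, +1)
DOT@3: {C,T} ∪ {G} = {C,G,T} (union, +1)
CDOT@3: {C} ∩ {C,G,T} = {C} (intersection, +0)
BCDEOTZ@3: {T} ∪ {C} = {C,T} (union, +1)
EZ@4: {A} ∩ {A} = {A} (intersection, +0)
BEZ@4: {G} ∪ {A} = {A,G} (union, +1)
DO@4: {G} ∪ {A} = {A,G} (union, +1)
DOT@4: {A,G} ∩ {A} = {A} (intersection, +0)
CDOT@4: {G} ∪ {A} = {A,G} (union, +1)
BCDEOTZ@4: {A,G} ∩ {A,G} = {A,G} (intersection, +0)
EZ@5: {G} ∪ {A} = {A,G} (union, +1)
BEZ@5: {C} ∪ {A,G} = {A,C,G} (union, +1)
DO@5: {T} ∪ {G} = {G,T} (union, +1)
DOT@5: {G,T} ∪ {A} = {A,G,T} (union, +1)
CDOT@5: {A} ∩ {A,G,T} = {A} (intersection, +0)
BCDEOTZ@5: {A,C,G} ∩ {A} = {A} (intersection, +0)
EZ@6: {A} ∩ {A} = {A} (intersection, +0)
BEZ@6: {G} ∪ {A} = {A,G} (union, +1)
DO@6: {C} ∩ {C} = {C} (intersection, +0)
DOT@6: {C} ∩ {C} = {C} (intersection, +0)
CDOT@6: {A} ∪ {C} = {A,C} (union, +1)
BCDEOTZ@6: {A,G} ∩ {A,C} = {A} (intersection, +0)
per-site changes: [3, 2, 3, 4, 3, 4, 2]; total = 21

C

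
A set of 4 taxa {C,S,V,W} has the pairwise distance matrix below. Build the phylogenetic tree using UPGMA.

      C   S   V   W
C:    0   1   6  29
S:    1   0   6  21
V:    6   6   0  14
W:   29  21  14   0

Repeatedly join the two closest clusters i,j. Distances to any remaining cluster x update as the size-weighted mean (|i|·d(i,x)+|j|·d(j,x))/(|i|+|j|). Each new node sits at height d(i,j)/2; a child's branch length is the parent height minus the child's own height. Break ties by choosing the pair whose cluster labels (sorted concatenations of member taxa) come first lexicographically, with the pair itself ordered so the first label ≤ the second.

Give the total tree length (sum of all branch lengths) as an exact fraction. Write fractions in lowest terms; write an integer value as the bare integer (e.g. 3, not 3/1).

149/6

1. join C+S (d=1) ⇒ CS; edges |C|=1/2, |S|=1/2
  updated: d(CS,V)=6, d(CS,W)=25
2. join CS+V (d=6) ⇒ CSV; edges |CS|=5/2, |V|=3
  updated: d(CSV,W)=64/3
3. join CSV+W (d=64/3) ⇒ CSVW; edges |CSV|=23/3, |W|=32/3
final tree: (((C:1/2,S:1/2):5/2,V:3):23/3,W:32/3)
total length: 149/6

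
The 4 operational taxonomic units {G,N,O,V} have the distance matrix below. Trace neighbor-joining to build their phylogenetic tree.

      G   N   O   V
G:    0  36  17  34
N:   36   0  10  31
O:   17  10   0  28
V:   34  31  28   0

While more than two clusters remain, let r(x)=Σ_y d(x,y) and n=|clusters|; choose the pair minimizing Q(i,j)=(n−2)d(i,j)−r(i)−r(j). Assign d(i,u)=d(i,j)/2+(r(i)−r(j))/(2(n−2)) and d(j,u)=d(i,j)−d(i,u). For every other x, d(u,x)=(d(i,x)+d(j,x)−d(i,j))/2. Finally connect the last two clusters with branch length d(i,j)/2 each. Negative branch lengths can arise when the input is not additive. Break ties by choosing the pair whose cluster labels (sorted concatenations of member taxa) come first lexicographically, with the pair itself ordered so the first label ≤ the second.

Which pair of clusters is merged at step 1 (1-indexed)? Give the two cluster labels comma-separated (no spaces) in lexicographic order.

step 1: merge (G,V) at d=34, Q=-112; branch lengths G→31/2, V→37/2; new cluster GV
  updated: d(GV,N)=33/2, d(GV,O)=11/2
step 2: merge (GV,N) at d=33/2, Q=-32; branch lengths GV→6, N→21/2; new cluster GNV
  updated: d(GNV,O)=-1/2
step 3: merge (GNV,O) at d=-1/2; branch lengths GNV→-1/4, O→-1/4; new cluster GNOV
final tree: (((G:31/2,V:37/2):6,N:21/2):-1/4,O:-1/4)
total length: 50

G,V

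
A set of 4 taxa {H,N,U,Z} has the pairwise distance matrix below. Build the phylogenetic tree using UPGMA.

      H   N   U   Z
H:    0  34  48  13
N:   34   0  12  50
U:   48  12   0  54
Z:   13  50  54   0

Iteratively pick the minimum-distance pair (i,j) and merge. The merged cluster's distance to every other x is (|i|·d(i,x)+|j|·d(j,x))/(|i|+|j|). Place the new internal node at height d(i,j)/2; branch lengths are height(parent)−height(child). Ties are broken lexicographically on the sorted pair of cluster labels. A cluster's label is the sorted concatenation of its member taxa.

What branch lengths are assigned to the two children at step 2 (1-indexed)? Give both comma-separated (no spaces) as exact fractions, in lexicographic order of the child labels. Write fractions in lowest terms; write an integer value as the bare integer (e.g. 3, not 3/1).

1. join N+U (d=12) ⇒ NU; edges |N|=6, |U|=6
  updated: d(H,NU)=41, d(NU,Z)=52
2. join H+Z (d=13) ⇒ HZ; edges |H|=13/2, |Z|=13/2
  updated: d(HZ,NU)=93/2
3. join HZ+NU (d=93/2) ⇒ HNUZ; edges |HZ|=67/4, |NU|=69/4
final tree: ((H:13/2,Z:13/2):67/4,(N:6,U:6):69/4)
total length: 59

13/2,13/2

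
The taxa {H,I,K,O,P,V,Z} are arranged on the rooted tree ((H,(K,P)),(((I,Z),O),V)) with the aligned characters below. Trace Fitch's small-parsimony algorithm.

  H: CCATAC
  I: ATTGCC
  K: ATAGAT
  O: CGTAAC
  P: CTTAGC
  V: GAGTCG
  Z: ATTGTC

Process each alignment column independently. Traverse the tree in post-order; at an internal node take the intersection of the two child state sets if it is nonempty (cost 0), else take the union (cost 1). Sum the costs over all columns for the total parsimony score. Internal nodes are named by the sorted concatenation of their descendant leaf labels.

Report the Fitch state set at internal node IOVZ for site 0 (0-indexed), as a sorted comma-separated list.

A,C,G

KP@0: {A} ∪ {C} = {A,C} (union, +1)
HKP@0: {C} ∩ {A,C} = {C} (intersection, +0)
IZ@0: {A} ∩ {A} = {A} (intersection, +0)
IOZ@0: {A} ∪ {C} = {A,C} (union, +1)
IOVZ@0: {A,C} ∪ {G} = {A,C,G} (union, +1)
HIKOPVZ@0: {C} ∩ {A,C,G} = {C} (intersection, +0)
KP@1: {T} ∩ {T} = {T} (intersection, +0)
HKP@1: {C} ∪ {T} = {C,T} (union, +1)
IZ@1: {T} ∩ {T} = {T} (intersection, +0)
IOZ@1: {T} ∪ {G} = {G,T} (union, +1)
IOVZ@1: {G,T} ∪ {A} = {A,G,T} (union, +1)
HIKOPVZ@1: {C,T} ∩ {A,G,T} = {T} (intersection, +0)
KP@2: {A} ∪ {T} = {A,T} (union, +1)
HKP@2: {A} ∩ {A,T} = {A} (intersection, +0)
IZ@2: {T} ∩ {T} = {T} (intersection, +0)
IOZ@2: {T} ∩ {T} = {T} (intersection, +0)
IOVZ@2: {T} ∪ {G} = {G,T} (union, +1)
HIKOPVZ@2: {A} ∪ {G,T} = {A,G,T} (union, +1)
KP@3: {G} ∪ {A} = {A,G} (union, +1)
HKP@3: {T} ∪ {A,G} = {A,G,T} (union, +1)
IZ@3: {G} ∩ {G} = {G} (intersection, +0)
IOZ@3: {G} ∪ {A} = {A,G} (union, +1)
IOVZ@3: {A,G} ∪ {T} = {A,G,T} (union, +1)
HIKOPVZ@3: {A,G,T} ∩ {A,G,T} = {A,G,T} (intersection, +0)
KP@4: {A} ∪ {G} = {A,G} (union, +1)
HKP@4: {A} ∩ {A,G} = {A} (intersection, +0)
IZ@4: {C} ∪ {T} = {C,T} (union, +1)
IOZ@4: {C,T} ∪ {A} = {A,C,T} (union, +1)
IOVZ@4: {A,C,T} ∩ {C} = {C} (intersection, +0)
HIKOPVZ@4: {A} ∪ {C} = {A,C} (union, +1)
KP@5: {T} ∪ {C} = {C,T} (union, +1)
HKP@5: {C} ∩ {C,T} = {C} (intersection, +0)
IZ@5: {C} ∩ {C} = {C} (intersection, +0)
IOZ@5: {C} ∩ {C} = {C} (intersection, +0)
IOVZ@5: {C} ∪ {G} = {C,G} (union, +1)
HIKOPVZ@5: {C} ∩ {C,G} = {C} (intersection, +0)
per-site changes: [3, 3, 3, 4, 4, 2]; total = 19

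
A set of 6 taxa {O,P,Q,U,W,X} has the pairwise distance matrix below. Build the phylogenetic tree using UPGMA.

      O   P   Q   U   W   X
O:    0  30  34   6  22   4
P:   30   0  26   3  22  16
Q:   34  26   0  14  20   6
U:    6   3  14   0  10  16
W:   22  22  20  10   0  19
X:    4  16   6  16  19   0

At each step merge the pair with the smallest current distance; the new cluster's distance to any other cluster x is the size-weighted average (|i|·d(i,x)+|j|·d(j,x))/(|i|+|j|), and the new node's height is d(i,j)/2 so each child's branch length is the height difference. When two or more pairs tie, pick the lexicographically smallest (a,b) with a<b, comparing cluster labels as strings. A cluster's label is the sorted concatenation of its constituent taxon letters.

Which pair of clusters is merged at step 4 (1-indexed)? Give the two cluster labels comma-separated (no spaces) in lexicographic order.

OX,PUW

iteration 1: select P,U (d=3); attach at lengths (3/2, 3/2); label the merged cluster PU
  updated: d(O,PU)=18, d(PU,Q)=20, d(PU,W)=16, d(PU,X)=16
iteration 2: select O,X (d=4); attach at lengths (2, 2); label the merged cluster OX
  updated: d(OX,PU)=17, d(OX,Q)=20, d(OX,W)=41/2
iteration 3: select PU,W (d=16); attach at lengths (13/2, 8); label the merged cluster PUW
  updated: d(OX,PUW)=109/6, d(PUW,Q)=20
iteration 4: select OX,PUW (d=109/6); attach at lengths (85/12, 13/12); label the merged cluster OPUWX
  updated: d(OPUWX,Q)=20
iteration 5: select OPUWX,Q (d=20); attach at lengths (11/12, 10); label the merged cluster OPQUWX
final tree: (((O:2,X:2):85/12,((P:3/2,U:3/2):13/2,W:8):13/12):11/12,Q:10)
total length: 487/12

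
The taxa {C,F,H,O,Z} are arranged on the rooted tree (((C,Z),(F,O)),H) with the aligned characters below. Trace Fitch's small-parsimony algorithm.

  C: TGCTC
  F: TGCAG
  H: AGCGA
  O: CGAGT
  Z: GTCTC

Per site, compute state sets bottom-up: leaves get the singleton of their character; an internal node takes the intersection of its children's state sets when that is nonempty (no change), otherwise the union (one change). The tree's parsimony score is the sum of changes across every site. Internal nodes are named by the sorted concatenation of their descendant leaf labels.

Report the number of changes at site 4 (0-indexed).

[col 0] CZ: children C:{T}, Z:{G} ∪→ {G,T}; cost 1
[col 0] FO: children F:{T}, O:{C} ∪→ {C,T}; cost 1
[col 0] CFOZ: children CZ:{G,T}, FO:{C,T} ∩→ {T}; cost 0
[col 0] CFHOZ: children CFOZ:{T}, H:{A} ∪→ {A,T}; cost 1
[col 1] CZ: children C:{G}, Z:{T} ∪→ {G,T}; cost 1
[col 1] FO: children F:{G}, O:{G} ∩→ {G}; cost 0
[col 1] CFOZ: children CZ:{G,T}, FO:{G} ∩→ {G}; cost 0
[col 1] CFHOZ: children CFOZ:{G}, H:{G} ∩→ {G}; cost 0
[col 2] CZ: children C:{C}, Z:{C} ∩→ {C}; cost 0
[col 2] FO: children F:{C}, O:{A} ∪→ {A,C}; cost 1
[col 2] CFOZ: children CZ:{C}, FO:{A,C} ∩→ {C}; cost 0
[col 2] CFHOZ: children CFOZ:{C}, H:{C} ∩→ {C}; cost 0
[col 3] CZ: children C:{T}, Z:{T} ∩→ {T}; cost 0
[col 3] FO: children F:{A}, O:{G} ∪→ {A,G}; cost 1
[col 3] CFOZ: children CZ:{T}, FO:{A,G} ∪→ {A,G,T}; cost 1
[col 3] CFHOZ: children CFOZ:{A,G,T}, H:{G} ∩→ {G}; cost 0
[col 4] CZ: children C:{C}, Z:{C} ∩→ {C}; cost 0
[col 4] FO: children F:{G}, O:{T} ∪→ {G,T}; cost 1
[col 4] CFOZ: children CZ:{C}, FO:{G,T} ∪→ {C,G,T}; cost 1
[col 4] CFHOZ: children CFOZ:{C,G,T}, H:{A} ∪→ {A,C,G,T}; cost 1
per-site changes: [3, 1, 1, 2, 3]; total = 10

3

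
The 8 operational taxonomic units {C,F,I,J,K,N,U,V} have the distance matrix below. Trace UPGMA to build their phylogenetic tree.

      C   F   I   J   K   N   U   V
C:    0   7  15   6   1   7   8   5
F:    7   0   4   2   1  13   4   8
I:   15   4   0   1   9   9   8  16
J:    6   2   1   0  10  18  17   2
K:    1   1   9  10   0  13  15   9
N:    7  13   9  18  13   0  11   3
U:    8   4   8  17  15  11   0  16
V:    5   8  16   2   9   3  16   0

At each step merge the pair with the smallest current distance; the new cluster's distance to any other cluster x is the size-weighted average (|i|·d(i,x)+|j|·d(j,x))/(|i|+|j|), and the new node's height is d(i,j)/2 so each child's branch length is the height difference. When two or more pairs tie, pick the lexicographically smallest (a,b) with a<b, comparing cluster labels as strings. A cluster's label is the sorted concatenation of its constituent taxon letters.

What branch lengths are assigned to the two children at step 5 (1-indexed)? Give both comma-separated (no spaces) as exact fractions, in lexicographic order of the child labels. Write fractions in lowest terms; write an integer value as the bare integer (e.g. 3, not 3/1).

7/2,5/2

step 1: merge (C,K) at d=1; branch lengths C→1/2, K→1/2; new cluster CK
  updated: d(CK,F)=4, d(CK,I)=12, d(CK,J)=8, d(CK,N)=10, d(CK,U)=23/2, d(CK,V)=7
step 2: merge (I,J) at d=1; branch lengths I→1/2, J→1/2; new cluster IJ
  updated: d(CK,IJ)=10, d(F,IJ)=3, d(IJ,N)=27/2, d(IJ,U)=25/2, d(IJ,V)=9
step 3: merge (F,IJ) at d=3; branch lengths F→3/2, IJ→1; new cluster FIJ
  updated: d(CK,FIJ)=8, d(FIJ,N)=40/3, d(FIJ,U)=29/3, d(FIJ,V)=26/3
step 4: merge (N,V) at d=3; branch lengths N→3/2, V→3/2; new cluster NV
  updated: d(CK,NV)=17/2, d(FIJ,NV)=11, d(NV,U)=27/2
step 5: merge (CK,FIJ) at d=8; branch lengths CK→7/2, FIJ→5/2; new cluster CFIJK
  updated: d(CFIJK,NV)=10, d(CFIJK,U)=52/5
step 6: merge (CFIJK,NV) at d=10; branch lengths CFIJK→1, NV→7/2; new cluster CFIJKNV
  updated: d(CFIJKNV,U)=79/7
step 7: merge (CFIJKNV,U) at d=79/7; branch lengths CFIJKNV→9/14, U→79/14; new cluster CFIJKNUV
final tree: ((((C:1/2,K:1/2):7/2,(F:3/2,(I:1/2,J:1/2):1):5/2):1,(N:3/2,V:3/2):7/2):9/14,U:79/14)
total length: 170/7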